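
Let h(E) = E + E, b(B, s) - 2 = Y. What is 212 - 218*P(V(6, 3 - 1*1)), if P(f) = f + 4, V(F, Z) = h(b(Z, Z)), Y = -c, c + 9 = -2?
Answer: -6328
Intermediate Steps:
c = -11 (c = -9 - 2 = -11)
Y = 11 (Y = -1*(-11) = 11)
b(B, s) = 13 (b(B, s) = 2 + 11 = 13)
h(E) = 2*E
V(F, Z) = 26 (V(F, Z) = 2*13 = 26)
P(f) = 4 + f
212 - 218*P(V(6, 3 - 1*1)) = 212 - 218*(4 + 26) = 212 - 218*30 = 212 - 6540 = -6328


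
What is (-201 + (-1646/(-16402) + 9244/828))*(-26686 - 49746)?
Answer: 24618451790320/1697607 ≈ 1.4502e+7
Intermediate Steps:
(-201 + (-1646/(-16402) + 9244/828))*(-26686 - 49746) = (-201 + (-1646*(-1/16402) + 9244*(1/828)))*(-76432) = (-201 + (823/8201 + 2311/207))*(-76432) = (-201 + 19122872/1697607)*(-76432) = -322096135/1697607*(-76432) = 24618451790320/1697607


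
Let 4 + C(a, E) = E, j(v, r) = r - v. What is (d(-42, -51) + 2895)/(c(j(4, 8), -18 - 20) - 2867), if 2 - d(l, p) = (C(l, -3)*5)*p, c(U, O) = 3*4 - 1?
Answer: -139/357 ≈ -0.38936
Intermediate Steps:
C(a, E) = -4 + E
c(U, O) = 11 (c(U, O) = 12 - 1 = 11)
d(l, p) = 2 + 35*p (d(l, p) = 2 - (-4 - 3)*5*p = 2 - (-7*5)*p = 2 - (-35)*p = 2 + 35*p)
(d(-42, -51) + 2895)/(c(j(4, 8), -18 - 20) - 2867) = ((2 + 35*(-51)) + 2895)/(11 - 2867) = ((2 - 1785) + 2895)/(-2856) = (-1783 + 2895)*(-1/2856) = 1112*(-1/2856) = -139/357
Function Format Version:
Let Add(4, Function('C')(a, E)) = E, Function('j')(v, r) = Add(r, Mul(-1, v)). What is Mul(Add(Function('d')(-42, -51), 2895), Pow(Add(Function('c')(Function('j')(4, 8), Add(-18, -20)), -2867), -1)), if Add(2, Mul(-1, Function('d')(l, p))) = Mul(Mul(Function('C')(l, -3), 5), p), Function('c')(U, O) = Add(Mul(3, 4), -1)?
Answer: Rational(-139, 357) ≈ -0.38936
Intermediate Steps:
Function('C')(a, E) = Add(-4, E)
Function('c')(U, O) = 11 (Function('c')(U, O) = Add(12, -1) = 11)
Function('d')(l, p) = Add(2, Mul(35, p)) (Function('d')(l, p) = Add(2, Mul(-1, Mul(Mul(Add(-4, -3), 5), p))) = Add(2, Mul(-1, Mul(Mul(-7, 5), p))) = Add(2, Mul(-1, Mul(-35, p))) = Add(2, Mul(35, p)))
Mul(Add(Function('d')(-42, -51), 2895), Pow(Add(Function('c')(Function('j')(4, 8), Add(-18, -20)), -2867), -1)) = Mul(Add(Add(2, Mul(35, -51)), 2895), Pow(Add(11, -2867), -1)) = Mul(Add(Add(2, -1785), 2895), Pow(-2856, -1)) = Mul(Add(-1783, 2895), Rational(-1, 2856)) = Mul(1112, Rational(-1, 2856)) = Rational(-139, 357)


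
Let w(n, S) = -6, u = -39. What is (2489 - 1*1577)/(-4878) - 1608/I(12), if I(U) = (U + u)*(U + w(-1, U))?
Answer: 71260/7317 ≈ 9.7390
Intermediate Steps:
I(U) = (-39 + U)*(-6 + U) (I(U) = (U - 39)*(U - 6) = (-39 + U)*(-6 + U))
(2489 - 1*1577)/(-4878) - 1608/I(12) = (2489 - 1*1577)/(-4878) - 1608/(234 + 12² - 45*12) = (2489 - 1577)*(-1/4878) - 1608/(234 + 144 - 540) = 912*(-1/4878) - 1608/(-162) = -152/813 - 1608*(-1/162) = -152/813 + 268/27 = 71260/7317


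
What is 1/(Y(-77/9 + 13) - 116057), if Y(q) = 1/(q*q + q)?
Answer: -1960/227471639 ≈ -8.6165e-6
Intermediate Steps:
Y(q) = 1/(q + q²) (Y(q) = 1/(q² + q) = 1/(q + q²))
1/(Y(-77/9 + 13) - 116057) = 1/(1/((-77/9 + 13)*(1 + (-77/9 + 13))) - 116057) = 1/(1/((40/9)*(1 + 40/9)) - 116057) = 1/(9/(40*(49/9)) - 116057) = 1/((9/40)*(9/49) - 116057) = 1/(81/1960 - 116057) = 1/(-227471639/1960) = -1960/227471639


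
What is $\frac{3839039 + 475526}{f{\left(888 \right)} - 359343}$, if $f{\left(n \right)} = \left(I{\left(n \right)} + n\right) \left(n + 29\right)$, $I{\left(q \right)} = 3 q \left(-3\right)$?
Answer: $- \frac{4314565}{6873711} \approx -0.62769$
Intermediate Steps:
$I{\left(q \right)} = - 9 q$
$f{\left(n \right)} = - 8 n \left(29 + n\right)$ ($f{\left(n \right)} = \left(- 9 n + n\right) \left(n + 29\right) = - 8 n \left(29 + n\right)$)
$\frac{3839039 + 475526}{f{\left(888 \right)} - 359343} = \frac{3839039 + 475526}{8 \cdot 888 \left(-29 - 888\right) - 359343} = \frac{4314565}{8 \cdot 888 \left(-29 - 888\right) - 359343} = \frac{4314565}{8 \cdot 888 \left(-917\right) - 359343} = \frac{4314565}{-6514368 - 359343} = \frac{4314565}{-6873711} = 4314565 \left(- \frac{1}{6873711}\right) = - \frac{4314565}{6873711}$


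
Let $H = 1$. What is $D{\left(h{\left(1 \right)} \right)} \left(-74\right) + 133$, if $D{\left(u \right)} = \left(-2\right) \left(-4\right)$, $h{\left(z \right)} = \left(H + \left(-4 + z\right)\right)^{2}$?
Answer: $-459$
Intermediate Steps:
$h{\left(z \right)} = \left(-3 + z\right)^{2}$ ($h{\left(z \right)} = \left(1 + \left(-4 + z\right)\right)^{2} = \left(-3 + z\right)^{2}$)
$D{\left(u \right)} = 8$
$D{\left(h{\left(1 \right)} \right)} \left(-74\right) + 133 = 8 \left(-74\right) + 133 = -592 + 133 = -459$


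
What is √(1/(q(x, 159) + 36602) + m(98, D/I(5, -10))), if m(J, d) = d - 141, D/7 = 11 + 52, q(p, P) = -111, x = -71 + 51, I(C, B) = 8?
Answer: I*√1829608309438/145964 ≈ 9.2669*I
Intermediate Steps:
x = -20
D = 441 (D = 7*(11 + 52) = 7*63 = 441)
m(J, d) = -141 + d
√(1/(q(x, 159) + 36602) + m(98, D/I(5, -10))) = √(1/(-111 + 36602) + (-141 + 441/8)) = √(1/36491 + (-141 + 441*(⅛))) = √(1/36491 + (-141 + 441/8)) = √(1/36491 - 687/8) = √(-25069309/291928) = I*√1829608309438/145964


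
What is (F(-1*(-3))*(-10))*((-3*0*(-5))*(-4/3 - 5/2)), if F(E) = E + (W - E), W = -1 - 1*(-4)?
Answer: 0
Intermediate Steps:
W = 3 (W = -1 + 4 = 3)
F(E) = 3 (F(E) = E + (3 - E) = 3)
(F(-1*(-3))*(-10))*((-3*0*(-5))*(-4/3 - 5/2)) = (3*(-10))*((-3*0*(-5))*(-4/3 - 5/2)) = -30*0*(-5)*(-4*1/3 - 5*1/2) = -0*(-4/3 - 5/2) = -0*(-23)/6 = -30*0 = 0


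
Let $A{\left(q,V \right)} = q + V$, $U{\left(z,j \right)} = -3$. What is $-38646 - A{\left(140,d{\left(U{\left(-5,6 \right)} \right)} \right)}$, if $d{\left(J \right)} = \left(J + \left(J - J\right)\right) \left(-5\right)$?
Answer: $-38801$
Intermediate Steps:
$d{\left(J \right)} = - 5 J$ ($d{\left(J \right)} = \left(J + 0\right) \left(-5\right) = J \left(-5\right) = - 5 J$)
$A{\left(q,V \right)} = V + q$
$-38646 - A{\left(140,d{\left(U{\left(-5,6 \right)} \right)} \right)} = -38646 - \left(\left(-5\right) \left(-3\right) + 140\right) = -38646 - \left(15 + 140\right) = -38646 - 155 = -38801$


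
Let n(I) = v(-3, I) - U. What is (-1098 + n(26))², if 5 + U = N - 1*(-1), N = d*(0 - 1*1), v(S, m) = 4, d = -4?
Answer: 1196836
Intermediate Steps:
N = 4 (N = -4*(0 - 1*1) = -4*(0 - 1) = -4*(-1) = 4)
U = 0 (U = -5 + (4 - 1*(-1)) = -5 + (4 + 1) = -5 + 5 = 0)
n(I) = 4 (n(I) = 4 - 1*0 = 4 + 0 = 4)
(-1098 + n(26))² = (-1098 + 4)² = (-1094)² = 1196836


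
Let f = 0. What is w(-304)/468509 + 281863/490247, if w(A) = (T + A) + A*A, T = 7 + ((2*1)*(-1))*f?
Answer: 177216415660/229685131723 ≈ 0.77156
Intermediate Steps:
T = 7 (T = 7 + ((2*1)*(-1))*0 = 7 + (2*(-1))*0 = 7 - 2*0 = 7 + 0 = 7)
w(A) = 7 + A + A² (w(A) = (7 + A) + A*A = (7 + A) + A² = 7 + A + A²)
w(-304)/468509 + 281863/490247 = (7 - 304 + (-304)²)/468509 + 281863/490247 = (7 - 304 + 92416)*(1/468509) + 281863*(1/490247) = 92119*(1/468509) + 281863/490247 = 92119/468509 + 281863/490247 = 177216415660/229685131723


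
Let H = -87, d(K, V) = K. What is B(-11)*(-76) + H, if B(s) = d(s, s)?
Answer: 749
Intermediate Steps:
B(s) = s
B(-11)*(-76) + H = -11*(-76) - 87 = 836 - 87 = 749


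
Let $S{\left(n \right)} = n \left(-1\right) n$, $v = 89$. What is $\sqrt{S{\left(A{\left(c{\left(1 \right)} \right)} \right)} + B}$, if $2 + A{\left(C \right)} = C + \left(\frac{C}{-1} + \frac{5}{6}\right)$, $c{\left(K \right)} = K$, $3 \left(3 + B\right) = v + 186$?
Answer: $\frac{\sqrt{3143}}{6} \approx 9.3438$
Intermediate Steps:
$B = \frac{266}{3}$ ($B = -3 + \frac{89 + 186}{3} = -3 + \frac{1}{3} \cdot 275 = -3 + \frac{275}{3} = \frac{266}{3} \approx 88.667$)
$A{\left(C \right)} = - \frac{7}{6}$ ($A{\left(C \right)} = -2 + \left(C + \left(\frac{C}{-1} + \frac{5}{6}\right)\right) = -2 + \left(C + \left(C \left(-1\right) + 5 \cdot \frac{1}{6}\right)\right) = -2 + \left(C - \left(- \frac{5}{6} + C\right)\right) = -2 + \frac{5}{6} = - \frac{7}{6}$)
$S{\left(n \right)} = - n^{2}$ ($S{\left(n \right)} = - n n = - n^{2}$)
$\sqrt{S{\left(A{\left(c{\left(1 \right)} \right)} \right)} + B} = \sqrt{- \left(- \frac{7}{6}\right)^{2} + \frac{266}{3}} = \sqrt{\left(-1\right) \frac{49}{36} + \frac{266}{3}} = \sqrt{- \frac{49}{36} + \frac{266}{3}} = \sqrt{\frac{3143}{36}} = \frac{\sqrt{3143}}{6}$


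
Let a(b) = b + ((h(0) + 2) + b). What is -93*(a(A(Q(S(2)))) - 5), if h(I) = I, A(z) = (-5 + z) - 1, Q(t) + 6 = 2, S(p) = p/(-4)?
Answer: 2139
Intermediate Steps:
S(p) = -p/4 (S(p) = p*(-¼) = -p/4)
Q(t) = -4 (Q(t) = -6 + 2 = -4)
A(z) = -6 + z
a(b) = 2 + 2*b (a(b) = b + ((0 + 2) + b) = b + (2 + b) = 2 + 2*b)
-93*(a(A(Q(S(2)))) - 5) = -93*((2 + 2*(-6 - 4)) - 5) = -93*((2 + 2*(-10)) - 5) = -93*((2 - 20) - 5) = -93*(-18 - 5) = -93*(-23) = 2139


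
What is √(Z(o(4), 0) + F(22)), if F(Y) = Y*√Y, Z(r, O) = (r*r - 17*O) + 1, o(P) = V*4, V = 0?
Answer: √(1 + 22*√22) ≈ 10.207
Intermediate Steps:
o(P) = 0 (o(P) = 0*4 = 0)
Z(r, O) = 1 + r² - 17*O (Z(r, O) = (r² - 17*O) + 1 = 1 + r² - 17*O)
F(Y) = Y^(3/2)
√(Z(o(4), 0) + F(22)) = √((1 + 0² - 17*0) + 22^(3/2)) = √((1 + 0 + 0) + 22*√22) = √(1 + 22*√22)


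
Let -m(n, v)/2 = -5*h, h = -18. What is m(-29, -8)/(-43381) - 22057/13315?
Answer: -954458017/577618015 ≈ -1.6524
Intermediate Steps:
m(n, v) = -180 (m(n, v) = -(-10)*(-18) = -2*90 = -180)
m(-29, -8)/(-43381) - 22057/13315 = -180/(-43381) - 22057/13315 = -180*(-1/43381) - 22057*1/13315 = 180/43381 - 22057/13315 = -954458017/577618015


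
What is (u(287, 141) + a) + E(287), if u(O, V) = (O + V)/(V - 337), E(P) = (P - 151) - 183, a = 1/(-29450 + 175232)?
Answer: -50190653/1020474 ≈ -49.184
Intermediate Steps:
a = 1/145782 ≈ 6.8596e-6
E(P) = -334 + P (E(P) = (-151 + P) - 183 = -334 + P)
u(O, V) = (O + V)/(-337 + V)
(u(287, 141) + a) + E(287) = ((287 + 141)/(-337 + 141) + 1/145782) + (-334 + 287) = (428/(-196) + 1/145782) - 47 = (-1/196*428 + 1/145782) - 47 = (-107/49 + 1/145782) - 47 = -2228375/1020474 - 47 = -50190653/1020474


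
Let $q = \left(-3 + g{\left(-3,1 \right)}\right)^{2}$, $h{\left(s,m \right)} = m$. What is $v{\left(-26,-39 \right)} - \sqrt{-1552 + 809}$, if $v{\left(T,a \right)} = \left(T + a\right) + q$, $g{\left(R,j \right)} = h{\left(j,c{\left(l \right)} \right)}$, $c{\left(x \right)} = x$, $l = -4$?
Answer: $-16 - i \sqrt{743} \approx -16.0 - 27.258 i$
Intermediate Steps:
$g{\left(R,j \right)} = -4$
$q = 49$ ($q = \left(-3 - 4\right)^{2} = \left(-7\right)^{2} = 49$)
$v{\left(T,a \right)} = 49 + T + a$ ($v{\left(T,a \right)} = \left(T + a\right) + 49 = 49 + T + a$)
$v{\left(-26,-39 \right)} - \sqrt{-1552 + 809} = \left(49 - 26 - 39\right) - \sqrt{-1552 + 809} = -16 - \sqrt{-743} = -16 - i \sqrt{743}$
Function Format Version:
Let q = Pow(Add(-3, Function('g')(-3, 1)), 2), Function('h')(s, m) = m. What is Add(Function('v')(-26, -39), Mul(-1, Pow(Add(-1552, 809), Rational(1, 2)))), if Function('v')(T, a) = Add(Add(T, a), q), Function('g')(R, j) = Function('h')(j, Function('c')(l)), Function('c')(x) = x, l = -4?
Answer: Add(-16, Mul(-1, I, Pow(743, Rational(1, 2)))) ≈ Add(-16.000, Mul(-27.258, I))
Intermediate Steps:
Function('g')(R, j) = -4
q = 49 (q = Pow(Add(-3, -4), 2) = Pow(-7, 2) = 49)
Function('v')(T, a) = Add(49, T, a) (Function('v')(T, a) = Add(Add(T, a), 49) = Add(49, T, a))
Add(Function('v')(-26, -39), Mul(-1, Pow(Add(-1552, 809), Rational(1, 2)))) = Add(Add(49, -26, -39), Mul(-1, Pow(Add(-1552, 809), Rational(1, 2)))) = Add(-16, Mul(-1, Pow(-743, Rational(1, 2)))) = Add(-16, Mul(-1, Mul(I, Pow(743, Rational(1, 2))))) = Add(-16, Mul(-1, I, Pow(743, Rational(1, 2))))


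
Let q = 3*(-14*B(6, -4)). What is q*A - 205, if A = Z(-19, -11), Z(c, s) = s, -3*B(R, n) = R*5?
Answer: -4825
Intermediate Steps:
B(R, n) = -5*R/3 (B(R, n) = -R*5/3 = -5*R/3)
A = -11
q = 420 (q = 3*(-(-70)*6/3) = 3*(-14*(-10)) = 3*140 = 420)
q*A - 205 = 420*(-11) - 205 = -4620 - 205 = -4825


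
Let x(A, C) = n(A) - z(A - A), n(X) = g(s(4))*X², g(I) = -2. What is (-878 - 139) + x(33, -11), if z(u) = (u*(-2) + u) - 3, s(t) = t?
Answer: -3192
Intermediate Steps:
n(X) = -2*X²
z(u) = -3 - u (z(u) = (-2*u + u) - 3 = -u - 3 = -3 - u)
x(A, C) = 3 - 2*A² (x(A, C) = -2*A² - (-3 - (A - A)) = -2*A² - (-3 - 1*0) = -2*A² - (-3 + 0) = -2*A² - 1*(-3) = -2*A² + 3 = 3 - 2*A²)
(-878 - 139) + x(33, -11) = (-878 - 139) + (3 - 2*33²) = -1017 + (3 - 2*1089) = -1017 + (3 - 2178) = -1017 - 2175 = -3192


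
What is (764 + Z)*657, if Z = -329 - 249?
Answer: 122202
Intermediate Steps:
Z = -578
(764 + Z)*657 = (764 - 578)*657 = 186*657 = 122202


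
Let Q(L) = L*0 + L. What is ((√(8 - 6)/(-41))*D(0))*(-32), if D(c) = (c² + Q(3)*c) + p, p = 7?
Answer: 224*√2/41 ≈ 7.7264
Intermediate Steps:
Q(L) = L (Q(L) = 0 + L = L)
D(c) = 7 + c² + 3*c (D(c) = (c² + 3*c) + 7 = 7 + c² + 3*c)
((√(8 - 6)/(-41))*D(0))*(-32) = ((√(8 - 6)/(-41))*(7 + 0² + 3*0))*(-32) = ((√2*(-1/41))*(7 + 0 + 0))*(-32) = (-√2/41*7)*(-32) = -7*√2/41*(-32) = 224*√2/41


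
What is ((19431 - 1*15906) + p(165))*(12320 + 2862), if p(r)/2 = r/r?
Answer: 53546914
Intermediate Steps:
p(r) = 2 (p(r) = 2*(r/r) = 2*1 = 2)
((19431 - 1*15906) + p(165))*(12320 + 2862) = ((19431 - 1*15906) + 2)*(12320 + 2862) = ((19431 - 15906) + 2)*15182 = (3525 + 2)*15182 = 3527*15182 = 53546914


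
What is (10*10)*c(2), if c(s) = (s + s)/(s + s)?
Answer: 100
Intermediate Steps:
c(s) = 1 (c(s) = (2*s)/((2*s)) = (2*s)*(1/(2*s)) = 1)
(10*10)*c(2) = (10*10)*1 = 100*1 = 100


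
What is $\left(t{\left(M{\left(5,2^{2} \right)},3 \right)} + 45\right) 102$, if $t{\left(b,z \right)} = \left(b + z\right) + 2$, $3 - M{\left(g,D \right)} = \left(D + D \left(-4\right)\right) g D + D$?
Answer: $29478$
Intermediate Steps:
$M{\left(g,D \right)} = 3 - D + 3 g D^{2}$ ($M{\left(g,D \right)} = 3 - \left(\left(D + D \left(-4\right)\right) g D + D\right) = 3 - \left(\left(D - 4 D\right) g D + D\right) = 3 - \left(- 3 D g D + D\right) = 3 - \left(- 3 g D^{2} + D\right) = 3 - \left(D - 3 g D^{2}\right) = 3 + \left(- D + 3 g D^{2}\right) = 3 - D + 3 g D^{2}$)
$t{\left(b,z \right)} = 2 + b + z$
$\left(t{\left(M{\left(5,2^{2} \right)},3 \right)} + 45\right) 102 = \left(\left(2 + \left(3 - 2^{2} + 3 \cdot 5 \left(2^{2}\right)^{2}\right) + 3\right) + 45\right) 102 = \left(\left(2 + \left(3 - 4 + 3 \cdot 5 \cdot 4^{2}\right) + 3\right) + 45\right) 102 = \left(\left(2 + \left(3 - 4 + 3 \cdot 5 \cdot 16\right) + 3\right) + 45\right) 102 = \left(\left(2 + \left(3 - 4 + 240\right) + 3\right) + 45\right) 102 = \left(\left(2 + 239 + 3\right) + 45\right) 102 = \left(244 + 45\right) 102 = 289 \cdot 102 = 29478$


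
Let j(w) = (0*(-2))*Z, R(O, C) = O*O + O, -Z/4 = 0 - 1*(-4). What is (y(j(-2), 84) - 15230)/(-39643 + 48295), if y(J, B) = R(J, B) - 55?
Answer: -5095/2884 ≈ -1.7666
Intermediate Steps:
Z = -16 (Z = -4*(0 - 1*(-4)) = -4*(0 + 4) = -4*4 = -16)
R(O, C) = O + O**2 (R(O, C) = O**2 + O = O + O**2)
j(w) = 0 (j(w) = (0*(-2))*(-16) = 0*(-16) = 0)
y(J, B) = -55 + J*(1 + J) (y(J, B) = J*(1 + J) - 55 = -55 + J*(1 + J))
(y(j(-2), 84) - 15230)/(-39643 + 48295) = ((-55 + 0*(1 + 0)) - 15230)/(-39643 + 48295) = ((-55 + 0*1) - 15230)/8652 = ((-55 + 0) - 15230)*(1/8652) = (-55 - 15230)*(1/8652) = -15285*1/8652 = -5095/2884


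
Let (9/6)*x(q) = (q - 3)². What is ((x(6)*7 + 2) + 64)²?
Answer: 11664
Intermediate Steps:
x(q) = 2*(-3 + q)²/3 (x(q) = 2*(q - 3)²/3 = 2*(-3 + q)²/3)
((x(6)*7 + 2) + 64)² = (((2*(-3 + 6)²/3)*7 + 2) + 64)² = ((((⅔)*3²)*7 + 2) + 64)² = ((((⅔)*9)*7 + 2) + 64)² = ((6*7 + 2) + 64)² = ((42 + 2) + 64)² = (44 + 64)² = 108² = 11664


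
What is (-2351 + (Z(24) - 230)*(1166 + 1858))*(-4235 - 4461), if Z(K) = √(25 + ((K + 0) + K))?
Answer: 6068686216 - 26296704*√73 ≈ 5.8440e+9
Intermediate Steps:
Z(K) = √(25 + 2*K) (Z(K) = √(25 + (K + K)) = √(25 + 2*K))
(-2351 + (Z(24) - 230)*(1166 + 1858))*(-4235 - 4461) = (-2351 + (√(25 + 2*24) - 230)*(1166 + 1858))*(-4235 - 4461) = (-2351 + (√(25 + 48) - 230)*3024)*(-8696) = (-2351 + (√73 - 230)*3024)*(-8696) = (-2351 + (-230 + √73)*3024)*(-8696) = (-2351 + (-695520 + 3024*√73))*(-8696) = (-697871 + 3024*√73)*(-8696) = 6068686216 - 26296704*√73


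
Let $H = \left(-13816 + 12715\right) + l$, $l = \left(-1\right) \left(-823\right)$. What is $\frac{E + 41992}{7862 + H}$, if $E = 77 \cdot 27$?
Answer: $\frac{44071}{7584} \approx 5.8111$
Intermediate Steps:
$l = 823$
$H = -278$ ($H = \left(-13816 + 12715\right) + 823 = -1101 + 823 = -278$)
$E = 2079$
$\frac{E + 41992}{7862 + H} = \frac{2079 + 41992}{7862 - 278} = \frac{44071}{7584}$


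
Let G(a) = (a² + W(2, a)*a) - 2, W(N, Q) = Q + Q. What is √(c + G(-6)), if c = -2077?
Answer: 3*I*√219 ≈ 44.396*I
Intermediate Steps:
W(N, Q) = 2*Q
G(a) = -2 + 3*a² (G(a) = (a² + (2*a)*a) - 2 = (a² + 2*a²) - 2 = 3*a² - 2 = -2 + 3*a²)
√(c + G(-6)) = √(-2077 + (-2 + 3*(-6)²)) = √(-2077 + (-2 + 3*36)) = √(-2077 + (-2 + 108)) = √(-2077 + 106) = √(-1971) = 3*I*√219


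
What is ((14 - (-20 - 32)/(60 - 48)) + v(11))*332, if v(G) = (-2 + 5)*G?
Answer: 51128/3 ≈ 17043.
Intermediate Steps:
v(G) = 3*G
((14 - (-20 - 32)/(60 - 48)) + v(11))*332 = ((14 - (-20 - 32)/(60 - 48)) + 3*11)*332 = ((14 - (-52)/12) + 33)*332 = ((14 - 1*(-13/3)) + 33)*332 = ((14 + 13/3) + 33)*332 = (55/3 + 33)*332 = (154/3)*332 = 51128/3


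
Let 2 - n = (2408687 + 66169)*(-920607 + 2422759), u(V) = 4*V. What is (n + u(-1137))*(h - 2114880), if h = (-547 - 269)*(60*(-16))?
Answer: 4950071926935020160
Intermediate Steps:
h = 783360 (h = -816*(-960) = 783360)
n = -3717609890110 (n = 2 - (2408687 + 66169)*(-920607 + 2422759) = 2 - 2474856*1502152 = 2 - 1*3717609890112 = 2 - 3717609890112 = -3717609890110)
(n + u(-1137))*(h - 2114880) = (-3717609890110 + 4*(-1137))*(783360 - 2114880) = (-3717609890110 - 4548)*(-1331520) = -3717609894658*(-1331520) = 4950071926935020160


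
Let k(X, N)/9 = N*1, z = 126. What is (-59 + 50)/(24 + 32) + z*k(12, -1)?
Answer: -63513/56 ≈ -1134.2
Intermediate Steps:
k(X, N) = 9*N (k(X, N) = 9*(N*1) = 9*N)
(-59 + 50)/(24 + 32) + z*k(12, -1) = (-59 + 50)/(24 + 32) + 126*(9*(-1)) = -9/56 + 126*(-9) = -9*1/56 - 1134 = -9/56 - 1134 = -63513/56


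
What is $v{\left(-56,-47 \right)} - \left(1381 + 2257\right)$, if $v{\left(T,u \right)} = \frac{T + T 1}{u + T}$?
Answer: $- \frac{374602}{103} \approx -3636.9$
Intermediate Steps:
$v{\left(T,u \right)} = \frac{2 T}{T + u}$ ($v{\left(T,u \right)} = \frac{T + T}{T + u} = \frac{2 T}{T + u}$)
$v{\left(-56,-47 \right)} - \left(1381 + 2257\right) = 2 \left(-56\right) \frac{1}{-56 - 47} - \left(1381 + 2257\right) = 2 \left(-56\right) \frac{1}{-103} - 3638 = 2 \left(-56\right) \left(- \frac{1}{103}\right) - 3638 = \frac{112}{103} - 3638 = - \frac{374602}{103}$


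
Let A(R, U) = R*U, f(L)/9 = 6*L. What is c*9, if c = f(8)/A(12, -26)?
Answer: -162/13 ≈ -12.462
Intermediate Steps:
f(L) = 54*L (f(L) = 9*(6*L) = 54*L)
c = -18/13 (c = (54*8)/((12*(-26))) = 432/(-312) = 432*(-1/312) = -18/13 ≈ -1.3846)
c*9 = -18/13*9 = -162/13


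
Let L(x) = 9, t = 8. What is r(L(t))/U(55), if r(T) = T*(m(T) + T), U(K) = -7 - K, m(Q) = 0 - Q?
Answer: 0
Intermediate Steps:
m(Q) = -Q
r(T) = 0 (r(T) = T*(-T + T) = T*0 = 0)
r(L(t))/U(55) = 0/(-7 - 1*55) = 0/(-7 - 55) = 0/(-62) = 0*(-1/62) = 0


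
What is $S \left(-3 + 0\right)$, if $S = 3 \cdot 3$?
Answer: $-27$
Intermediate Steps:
$S = 9$
$S \left(-3 + 0\right) = 9 \left(-3 + 0\right) = 9 \left(-3\right) = -27$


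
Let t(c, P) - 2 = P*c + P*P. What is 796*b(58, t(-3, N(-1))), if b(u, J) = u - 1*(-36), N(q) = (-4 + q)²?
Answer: 74824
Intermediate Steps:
t(c, P) = 2 + P² + P*c (t(c, P) = 2 + (P*c + P*P) = 2 + (P*c + P²) = 2 + (P² + P*c) = 2 + P² + P*c)
b(u, J) = 36 + u (b(u, J) = u + 36 = 36 + u)
796*b(58, t(-3, N(-1))) = 796*(36 + 58) = 796*94 = 74824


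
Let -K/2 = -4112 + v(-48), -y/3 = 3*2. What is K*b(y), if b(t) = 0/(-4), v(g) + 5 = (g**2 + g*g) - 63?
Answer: 0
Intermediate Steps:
v(g) = -68 + 2*g**2 (v(g) = -5 + ((g**2 + g*g) - 63) = -5 + ((g**2 + g**2) - 63) = -5 + (2*g**2 - 63) = -5 + (-63 + 2*g**2) = -68 + 2*g**2)
y = -18 (y = -9*2 = -3*6 = -18)
K = -856 (K = -2*(-4112 + (-68 + 2*(-48)**2)) = -2*(-4112 + (-68 + 2*2304)) = -2*(-4112 + (-68 + 4608)) = -2*(-4112 + 4540) = -2*428 = -856)
b(t) = 0 (b(t) = 0*(-1/4) = 0)
K*b(y) = -856*0 = 0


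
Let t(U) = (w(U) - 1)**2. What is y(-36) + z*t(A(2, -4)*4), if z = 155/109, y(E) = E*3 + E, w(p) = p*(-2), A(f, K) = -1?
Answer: -8101/109 ≈ -74.321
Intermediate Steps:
w(p) = -2*p
y(E) = 4*E (y(E) = 3*E + E = 4*E)
t(U) = (-1 - 2*U)**2 (t(U) = (-2*U - 1)**2 = (-1 - 2*U)**2)
z = 155/109 (z = 155*(1/109) = 155/109 ≈ 1.4220)
y(-36) + z*t(A(2, -4)*4) = 4*(-36) + 155*(1 + 2*(-1*4))**2/109 = -144 + 155*(1 + 2*(-4))**2/109 = -144 + 155*(1 - 8)**2/109 = -144 + (155/109)*(-7)**2 = -144 + (155/109)*49 = -144 + 7595/109 = -8101/109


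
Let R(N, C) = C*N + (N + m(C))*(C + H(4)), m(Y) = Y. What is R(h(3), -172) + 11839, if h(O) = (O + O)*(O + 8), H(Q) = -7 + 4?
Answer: 19037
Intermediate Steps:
H(Q) = -3
h(O) = 2*O*(8 + O) (h(O) = (2*O)*(8 + O) = 2*O*(8 + O))
R(N, C) = C*N + (-3 + C)*(C + N) (R(N, C) = C*N + (N + C)*(C - 3) = C*N + (C + N)*(-3 + C) = C*N + (-3 + C)*(C + N))
R(h(3), -172) + 11839 = ((-172)**2 - 3*(-172) - 6*3*(8 + 3) + 2*(-172)*(2*3*(8 + 3))) + 11839 = (29584 + 516 - 6*3*11 + 2*(-172)*(2*3*11)) + 11839 = (29584 + 516 - 3*66 + 2*(-172)*66) + 11839 = (29584 + 516 - 198 - 22704) + 11839 = 7198 + 11839 = 19037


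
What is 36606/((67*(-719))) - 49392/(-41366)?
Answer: 432558510/996362159 ≈ 0.43414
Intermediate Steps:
36606/((67*(-719))) - 49392/(-41366) = 36606/(-48173) - 49392*(-1/41366) = 36606*(-1/48173) + 24696/20683 = -36606/48173 + 24696/20683 = 432558510/996362159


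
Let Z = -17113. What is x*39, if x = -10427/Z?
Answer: 406653/17113 ≈ 23.763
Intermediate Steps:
x = 10427/17113 (x = -10427/(-17113) = -10427*(-1/17113) = 10427/17113 ≈ 0.60930)
x*39 = (10427/17113)*39 = 406653/17113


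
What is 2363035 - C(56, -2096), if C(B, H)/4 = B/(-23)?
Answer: 54350029/23 ≈ 2.3630e+6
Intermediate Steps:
C(B, H) = -4*B/23 (C(B, H) = 4*(B/(-23)) = 4*(-B/23) = -4*B/23)
2363035 - C(56, -2096) = 2363035 - (-4)*56/23 = 2363035 - 1*(-224/23) = 2363035 + 224/23 = 54350029/23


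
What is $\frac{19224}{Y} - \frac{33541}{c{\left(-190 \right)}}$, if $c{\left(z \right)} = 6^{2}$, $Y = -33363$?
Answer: $- \frac{124413383}{133452} \approx -932.27$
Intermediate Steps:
$c{\left(z \right)} = 36$
$\frac{19224}{Y} - \frac{33541}{c{\left(-190 \right)}} = \frac{19224}{-33363} - \frac{33541}{36} = 19224 \left(- \frac{1}{33363}\right) - \frac{33541}{36} = - \frac{2136}{3707} - \frac{33541}{36} = - \frac{124413383}{133452}$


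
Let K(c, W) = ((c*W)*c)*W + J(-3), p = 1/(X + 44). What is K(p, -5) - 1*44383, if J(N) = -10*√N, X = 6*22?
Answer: -1374807783/30976 - 10*I*√3 ≈ -44383.0 - 17.32*I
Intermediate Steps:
X = 132
p = 1/176 (p = 1/(132 + 44) = 1/176 ≈ 0.0056818)
K(c, W) = W²*c² - 10*I*√3 (K(c, W) = ((c*W)*c)*W - 10*I*√3 = ((W*c)*c)*W - 10*I*√3 = (W*c²)*W - 10*I*√3 = W²*c² - 10*I*√3)
K(p, -5) - 1*44383 = ((-5)²*(1/176)² - 10*I*√3) - 1*44383 = (25*(1/30976) - 10*I*√3) - 44383 = (25/30976 - 10*I*√3) - 44383 = -1374807783/30976 - 10*I*√3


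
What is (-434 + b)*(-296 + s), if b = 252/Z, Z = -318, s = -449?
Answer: 17167780/53 ≈ 3.2392e+5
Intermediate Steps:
b = -42/53 (b = 252/(-318) = 252*(-1/318) = -42/53 ≈ -0.79245)
(-434 + b)*(-296 + s) = (-434 - 42/53)*(-296 - 449) = -23044/53*(-745) = 17167780/53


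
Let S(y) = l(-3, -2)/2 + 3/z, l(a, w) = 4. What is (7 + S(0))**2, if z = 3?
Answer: 100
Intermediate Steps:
S(y) = 3 (S(y) = 4/2 + 3/3 = 4*(1/2) + 3*(1/3) = 2 + 1 = 3)
(7 + S(0))**2 = (7 + 3)**2 = 10**2 = 100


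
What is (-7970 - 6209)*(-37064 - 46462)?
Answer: 1184315154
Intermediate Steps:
(-7970 - 6209)*(-37064 - 46462) = -14179*(-83526) = 1184315154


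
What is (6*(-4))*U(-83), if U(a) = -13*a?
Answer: -25896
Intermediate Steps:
(6*(-4))*U(-83) = (6*(-4))*(-13*(-83)) = -24*1079 = -25896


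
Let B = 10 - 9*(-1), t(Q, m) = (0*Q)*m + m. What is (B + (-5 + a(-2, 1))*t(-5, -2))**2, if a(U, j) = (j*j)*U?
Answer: 1089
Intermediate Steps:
a(U, j) = U*j**2 (a(U, j) = j**2*U = U*j**2)
t(Q, m) = m (t(Q, m) = 0*m + m = 0 + m = m)
B = 19 (B = 10 + 9 = 19)
(B + (-5 + a(-2, 1))*t(-5, -2))**2 = (19 + (-5 - 2*1**2)*(-2))**2 = (19 + (-5 - 2*1)*(-2))**2 = (19 + (-5 - 2)*(-2))**2 = (19 - 7*(-2))**2 = (19 + 14)**2 = 33**2 = 1089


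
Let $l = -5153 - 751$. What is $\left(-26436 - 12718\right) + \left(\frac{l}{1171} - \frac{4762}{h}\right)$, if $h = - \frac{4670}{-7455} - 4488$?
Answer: $- \frac{153397067192065}{3917389627} \approx -39158.0$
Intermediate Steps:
$l = -5904$ ($l = -5153 - 751 = -5904$)
$h = - \frac{6690674}{1491}$ ($h = \left(-4670\right) \left(- \frac{1}{7455}\right) - 4488 = \frac{934}{1491} - 4488 = - \frac{6690674}{1491} \approx -4487.4$)
$\left(-26436 - 12718\right) + \left(\frac{l}{1171} - \frac{4762}{h}\right) = \left(-26436 - 12718\right) - \left(- \frac{3550071}{3345337} + \frac{5904}{1171}\right) = -39154 - \frac{15593736507}{3917389627} = - \frac{153397067192065}{3917389627}$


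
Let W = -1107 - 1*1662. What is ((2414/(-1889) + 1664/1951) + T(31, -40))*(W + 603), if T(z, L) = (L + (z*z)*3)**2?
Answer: -64521042537713838/3685439 ≈ -1.7507e+10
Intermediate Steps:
T(z, L) = (L + 3*z**2)**2 (T(z, L) = (L + z**2*3)**2 = (L + 3*z**2)**2)
W = -2769 (W = -1107 - 1662 = -2769)
((2414/(-1889) + 1664/1951) + T(31, -40))*(W + 603) = ((2414/(-1889) + 1664/1951) + (-40 + 3*31**2)**2)*(-2769 + 603) = ((2414*(-1/1889) + 1664*(1/1951)) + (-40 + 3*961)**2)*(-2166) = ((-2414/1889 + 1664/1951) + (-40 + 2883)**2)*(-2166) = (-1566418/3685439 + 2843**2)*(-2166) = (-1566418/3685439 + 8082649)*(-2166) = (29788108281493/3685439)*(-2166) = -64521042537713838/3685439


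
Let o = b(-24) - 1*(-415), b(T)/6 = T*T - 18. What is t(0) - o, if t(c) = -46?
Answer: -3809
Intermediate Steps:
b(T) = -108 + 6*T² (b(T) = 6*(T*T - 18) = 6*(T² - 18) = 6*(-18 + T²) = -108 + 6*T²)
o = 3763 (o = (-108 + 6*(-24)²) - 1*(-415) = (-108 + 6*576) + 415 = (-108 + 3456) + 415 = 3348 + 415 = 3763)
t(0) - o = -46 - 1*3763 = -46 - 3763 = -3809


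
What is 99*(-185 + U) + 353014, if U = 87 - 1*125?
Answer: 330937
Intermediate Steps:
U = -38 (U = 87 - 125 = -38)
99*(-185 + U) + 353014 = 99*(-185 - 38) + 353014 = 99*(-223) + 353014 = -22077 + 353014 = 330937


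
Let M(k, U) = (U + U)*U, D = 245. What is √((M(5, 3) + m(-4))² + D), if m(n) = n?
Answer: 21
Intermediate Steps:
M(k, U) = 2*U² (M(k, U) = (2*U)*U = 2*U²)
√((M(5, 3) + m(-4))² + D) = √((2*3² - 4)² + 245) = √((2*9 - 4)² + 245) = √((18 - 4)² + 245) = √(14² + 245) = √(196 + 245) = √441 = 21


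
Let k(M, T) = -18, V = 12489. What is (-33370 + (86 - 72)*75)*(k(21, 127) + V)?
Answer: -403062720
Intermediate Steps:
(-33370 + (86 - 72)*75)*(k(21, 127) + V) = (-33370 + (86 - 72)*75)*(-18 + 12489) = (-33370 + 14*75)*12471 = (-33370 + 1050)*12471 = -32320*12471 = -403062720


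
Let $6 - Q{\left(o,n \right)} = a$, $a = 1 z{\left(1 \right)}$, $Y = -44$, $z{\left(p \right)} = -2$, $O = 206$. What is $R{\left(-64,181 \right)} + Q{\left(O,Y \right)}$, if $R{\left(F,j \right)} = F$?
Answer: $-56$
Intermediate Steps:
$a = -2$ ($a = 1 \left(-2\right) = -2$)
$Q{\left(o,n \right)} = 8$ ($Q{\left(o,n \right)} = 6 - -2 = 6 + 2 = 8$)
$R{\left(-64,181 \right)} + Q{\left(O,Y \right)} = -64 + 8 = -56$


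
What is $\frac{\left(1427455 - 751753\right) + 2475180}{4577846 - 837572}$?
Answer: $\frac{175049}{207793} \approx 0.84242$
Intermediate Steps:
$\frac{\left(1427455 - 751753\right) + 2475180}{4577846 - 837572} = \frac{675702 + 2475180}{3740274} = 3150882 \cdot \frac{1}{3740274} = \frac{175049}{207793}$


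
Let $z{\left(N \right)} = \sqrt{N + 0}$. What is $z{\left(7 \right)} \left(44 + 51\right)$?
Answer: $95 \sqrt{7} \approx 251.35$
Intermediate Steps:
$z{\left(N \right)} = \sqrt{N}$
$z{\left(7 \right)} \left(44 + 51\right) = \sqrt{7} \left(44 + 51\right) = \sqrt{7} \cdot 95 = 95 \sqrt{7}$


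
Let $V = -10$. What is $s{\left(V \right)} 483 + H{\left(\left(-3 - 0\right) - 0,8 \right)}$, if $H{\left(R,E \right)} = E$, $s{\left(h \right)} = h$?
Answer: $-4822$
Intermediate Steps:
$s{\left(V \right)} 483 + H{\left(\left(-3 - 0\right) - 0,8 \right)} = \left(-10\right) 483 + 8 = -4830 + 8 = -4822$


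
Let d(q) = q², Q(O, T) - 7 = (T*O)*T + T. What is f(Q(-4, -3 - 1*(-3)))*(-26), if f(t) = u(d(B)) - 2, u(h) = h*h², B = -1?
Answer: 26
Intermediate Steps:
Q(O, T) = 7 + T + O*T² (Q(O, T) = 7 + ((T*O)*T + T) = 7 + ((O*T)*T + T) = 7 + (O*T² + T) = 7 + (T + O*T²) = 7 + T + O*T²)
u(h) = h³
f(t) = -1 (f(t) = ((-1)²)³ - 2 = 1³ - 2 = 1 - 2 = -1)
f(Q(-4, -3 - 1*(-3)))*(-26) = -1*(-26) = 26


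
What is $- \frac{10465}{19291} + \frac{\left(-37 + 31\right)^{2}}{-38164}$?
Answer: $- \frac{100020184}{184055431} \approx -0.54342$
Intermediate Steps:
$- \frac{10465}{19291} + \frac{\left(-37 + 31\right)^{2}}{-38164} = \left(-10465\right) \frac{1}{19291} + \left(-6\right)^{2} \left(- \frac{1}{38164}\right) = - \frac{10465}{19291} + 36 \left(- \frac{1}{38164}\right) = - \frac{10465}{19291} - \frac{9}{9541} = - \frac{100020184}{184055431}$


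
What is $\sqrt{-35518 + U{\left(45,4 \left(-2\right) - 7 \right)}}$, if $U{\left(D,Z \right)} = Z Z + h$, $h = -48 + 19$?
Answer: $29 i \sqrt{42} \approx 187.94 i$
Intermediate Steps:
$h = -29$
$U{\left(D,Z \right)} = -29 + Z^{2}$ ($U{\left(D,Z \right)} = Z Z - 29 = Z^{2} - 29 = -29 + Z^{2}$)
$\sqrt{-35518 + U{\left(45,4 \left(-2\right) - 7 \right)}} = \sqrt{-35518 - \left(29 - \left(4 \left(-2\right) - 7\right)^{2}\right)} = \sqrt{-35518 - \left(29 - \left(-8 - 7\right)^{2}\right)} = \sqrt{-35518 - \left(29 - \left(-15\right)^{2}\right)} = \sqrt{-35518 + \left(-29 + 225\right)} = \sqrt{-35518 + 196} = \sqrt{-35322} = 29 i \sqrt{42}$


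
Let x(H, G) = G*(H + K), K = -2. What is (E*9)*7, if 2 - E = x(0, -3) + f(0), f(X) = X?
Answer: -252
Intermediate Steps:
x(H, G) = G*(-2 + H) (x(H, G) = G*(H - 2) = G*(-2 + H))
E = -4 (E = 2 - (-3*(-2 + 0) + 0) = 2 - (-3*(-2) + 0) = 2 - (6 + 0) = 2 - 1*6 = 2 - 6 = -4)
(E*9)*7 = -4*9*7 = -36*7 = -252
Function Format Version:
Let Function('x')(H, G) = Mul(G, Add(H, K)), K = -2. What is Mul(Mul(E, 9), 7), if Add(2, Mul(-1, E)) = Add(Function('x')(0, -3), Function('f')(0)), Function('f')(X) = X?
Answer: -252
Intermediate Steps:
Function('x')(H, G) = Mul(G, Add(-2, H)) (Function('x')(H, G) = Mul(G, Add(H, -2)) = Mul(G, Add(-2, H)))
E = -4 (E = Add(2, Mul(-1, Add(Mul(-3, Add(-2, 0)), 0))) = Add(2, Mul(-1, Add(Mul(-3, -2), 0))) = Add(2, Mul(-1, Add(6, 0))) = Add(2, Mul(-1, 6)) = Add(2, -6) = -4)
Mul(Mul(E, 9), 7) = Mul(Mul(-4, 9), 7) = Mul(-36, 7) = -252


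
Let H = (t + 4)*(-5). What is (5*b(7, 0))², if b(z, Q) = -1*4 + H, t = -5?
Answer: 25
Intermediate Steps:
H = 5 (H = (-5 + 4)*(-5) = -1*(-5) = 5)
b(z, Q) = 1 (b(z, Q) = -1*4 + 5 = -4 + 5 = 1)
(5*b(7, 0))² = (5*1)² = 5² = 25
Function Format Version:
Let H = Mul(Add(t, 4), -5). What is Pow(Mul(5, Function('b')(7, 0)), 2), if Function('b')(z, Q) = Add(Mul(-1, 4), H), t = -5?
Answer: 25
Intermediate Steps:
H = 5 (H = Mul(Add(-5, 4), -5) = Mul(-1, -5) = 5)
Function('b')(z, Q) = 1 (Function('b')(z, Q) = Add(Mul(-1, 4), 5) = Add(-4, 5) = 1)
Pow(Mul(5, Function('b')(7, 0)), 2) = Pow(Mul(5, 1), 2) = Pow(5, 2) = 25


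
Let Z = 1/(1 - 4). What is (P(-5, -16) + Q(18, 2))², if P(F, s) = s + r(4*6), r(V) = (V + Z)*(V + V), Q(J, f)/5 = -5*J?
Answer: 448900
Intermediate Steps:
Z = -⅓ (Z = 1/(-3) = -⅓ ≈ -0.33333)
Q(J, f) = -25*J (Q(J, f) = 5*(-5*J) = -25*J)
r(V) = 2*V*(-⅓ + V) (r(V) = (V - ⅓)*(V + V) = (-⅓ + V)*(2*V) = 2*V*(-⅓ + V))
P(F, s) = 1136 + s (P(F, s) = s + 2*(4*6)*(-1 + 3*(4*6))/3 = s + (⅔)*24*(-1 + 3*24) = s + (⅔)*24*(-1 + 72) = s + (⅔)*24*71 = s + 1136 = 1136 + s)
(P(-5, -16) + Q(18, 2))² = ((1136 - 16) - 25*18)² = (1120 - 450)² = 670² = 448900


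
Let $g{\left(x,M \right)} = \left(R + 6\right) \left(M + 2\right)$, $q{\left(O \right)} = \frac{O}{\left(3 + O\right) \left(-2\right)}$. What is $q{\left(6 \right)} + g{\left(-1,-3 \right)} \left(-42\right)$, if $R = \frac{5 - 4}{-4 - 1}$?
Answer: $\frac{3649}{15} \approx 243.27$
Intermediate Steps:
$R = - \frac{1}{5}$ ($R = 1 \frac{1}{-5} = 1 \left(- \frac{1}{5}\right) = - \frac{1}{5} \approx -0.2$)
$q{\left(O \right)} = \frac{O}{-6 - 2 O}$
$g{\left(x,M \right)} = \frac{58}{5} + \frac{29 M}{5}$ ($g{\left(x,M \right)} = \left(- \frac{1}{5} + 6\right) \left(M + 2\right) = \frac{29 \left(2 + M\right)}{5} = \frac{58}{5} + \frac{29 M}{5}$)
$q{\left(6 \right)} + g{\left(-1,-3 \right)} \left(-42\right) = \left(-1\right) 6 \frac{1}{6 + 2 \cdot 6} + \left(\frac{58}{5} + \frac{29}{5} \left(-3\right)\right) \left(-42\right) = \left(-1\right) 6 \frac{1}{6 + 12} + \left(\frac{58}{5} - \frac{87}{5}\right) \left(-42\right) = \left(-1\right) 6 \cdot \frac{1}{18} - - \frac{1218}{5} = \left(-1\right) 6 \cdot \frac{1}{18} + \frac{1218}{5} = - \frac{1}{3} + \frac{1218}{5} = \frac{3649}{15}$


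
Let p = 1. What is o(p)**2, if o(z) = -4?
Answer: 16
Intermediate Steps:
o(p)**2 = (-4)**2 = 16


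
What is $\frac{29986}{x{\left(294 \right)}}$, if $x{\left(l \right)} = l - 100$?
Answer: $\frac{14993}{97} \approx 154.57$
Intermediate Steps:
$x{\left(l \right)} = -100 + l$ ($x{\left(l \right)} = l - 100 = -100 + l$)
$\frac{29986}{x{\left(294 \right)}} = \frac{29986}{-100 + 294} = \frac{29986}{194} = 29986 \cdot \frac{1}{194} = \frac{14993}{97}$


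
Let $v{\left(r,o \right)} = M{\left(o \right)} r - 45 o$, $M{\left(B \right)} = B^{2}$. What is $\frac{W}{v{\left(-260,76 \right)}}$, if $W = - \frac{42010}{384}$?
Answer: $\frac{4201}{57798912} \approx 7.2683 \cdot 10^{-5}$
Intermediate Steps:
$W = - \frac{21005}{192}$ ($W = \left(-42010\right) \frac{1}{384} = - \frac{21005}{192} \approx -109.4$)
$v{\left(r,o \right)} = - 45 o + r o^{2}$ ($v{\left(r,o \right)} = o^{2} r - 45 o = r o^{2} - 45 o = - 45 o + r o^{2}$)
$\frac{W}{v{\left(-260,76 \right)}} = - \frac{21005}{192 \cdot 76 \left(-45 + 76 \left(-260\right)\right)} = - \frac{21005}{192 \cdot 76 \left(-45 - 19760\right)} = - \frac{21005}{192 \cdot 76 \left(-19805\right)} = - \frac{21005}{192 \left(-1505180\right)} = \left(- \frac{21005}{192}\right) \left(- \frac{1}{1505180}\right) = \frac{4201}{57798912}$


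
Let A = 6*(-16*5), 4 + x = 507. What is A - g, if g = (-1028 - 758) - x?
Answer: 1809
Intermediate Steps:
x = 503 (x = -4 + 507 = 503)
A = -480 (A = 6*(-80) = -480)
g = -2289 (g = (-1028 - 758) - 1*503 = -1786 - 503 = -2289)
A - g = -480 - 1*(-2289) = -480 + 2289 = 1809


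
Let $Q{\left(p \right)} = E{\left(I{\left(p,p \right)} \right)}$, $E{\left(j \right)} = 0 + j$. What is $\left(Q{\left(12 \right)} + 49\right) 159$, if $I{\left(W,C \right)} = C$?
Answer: $9699$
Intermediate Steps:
$E{\left(j \right)} = j$
$Q{\left(p \right)} = p$
$\left(Q{\left(12 \right)} + 49\right) 159 = \left(12 + 49\right) 159 = 61 \cdot 159 = 9699$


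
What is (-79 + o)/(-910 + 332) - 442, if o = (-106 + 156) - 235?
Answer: -127606/289 ≈ -441.54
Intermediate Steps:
o = -185 (o = 50 - 235 = -185)
(-79 + o)/(-910 + 332) - 442 = (-79 - 185)/(-910 + 332) - 442 = -264/(-578) - 442 = -264*(-1/578) - 442 = 132/289 - 442 = -127606/289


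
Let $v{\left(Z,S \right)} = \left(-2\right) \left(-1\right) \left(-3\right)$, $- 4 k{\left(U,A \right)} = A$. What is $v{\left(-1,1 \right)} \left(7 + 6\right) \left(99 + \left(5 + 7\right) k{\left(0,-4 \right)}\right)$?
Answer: $-8658$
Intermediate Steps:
$k{\left(U,A \right)} = - \frac{A}{4}$
$v{\left(Z,S \right)} = -6$ ($v{\left(Z,S \right)} = 2 \left(-3\right) = -6$)
$v{\left(-1,1 \right)} \left(7 + 6\right) \left(99 + \left(5 + 7\right) k{\left(0,-4 \right)}\right) = - 6 \left(7 + 6\right) \left(99 + \left(5 + 7\right) \left(\left(- \frac{1}{4}\right) \left(-4\right)\right)\right) = \left(-6\right) 13 \left(99 + 12 \cdot 1\right) = - 78 \left(99 + 12\right) = \left(-78\right) 111 = -8658$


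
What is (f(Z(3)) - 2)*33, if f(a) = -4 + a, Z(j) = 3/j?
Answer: -165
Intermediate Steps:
(f(Z(3)) - 2)*33 = ((-4 + 3/3) - 2)*33 = ((-4 + 3*(⅓)) - 2)*33 = ((-4 + 1) - 2)*33 = (-3 - 2)*33 = -5*33 = -165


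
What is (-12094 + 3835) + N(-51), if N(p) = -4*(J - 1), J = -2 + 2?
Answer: -8255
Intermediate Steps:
J = 0
N(p) = 4 (N(p) = -4*(0 - 1) = -4*(-1) = 4)
(-12094 + 3835) + N(-51) = (-12094 + 3835) + 4 = -8259 + 4 = -8255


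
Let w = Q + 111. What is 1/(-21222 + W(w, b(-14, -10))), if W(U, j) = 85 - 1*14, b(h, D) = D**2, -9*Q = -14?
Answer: -1/21151 ≈ -4.7279e-5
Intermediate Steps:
Q = 14/9 (Q = -1/9*(-14) = 14/9 ≈ 1.5556)
w = 1013/9 (w = 14/9 + 111 = 1013/9 ≈ 112.56)
W(U, j) = 71 (W(U, j) = 85 - 14 = 71)
1/(-21222 + W(w, b(-14, -10))) = 1/(-21222 + 71) = 1/(-21151) = -1/21151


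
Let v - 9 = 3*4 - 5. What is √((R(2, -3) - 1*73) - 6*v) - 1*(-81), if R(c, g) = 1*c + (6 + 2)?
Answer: 81 + I*√159 ≈ 81.0 + 12.61*I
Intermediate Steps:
v = 16 (v = 9 + (3*4 - 5) = 9 + (12 - 5) = 9 + 7 = 16)
R(c, g) = 8 + c (R(c, g) = c + 8 = 8 + c)
√((R(2, -3) - 1*73) - 6*v) - 1*(-81) = √(((8 + 2) - 1*73) - 6*16) - 1*(-81) = √((10 - 73) - 96) + 81 = √(-63 - 96) + 81 = √(-159) + 81 = I*√159 + 81 = 81 + I*√159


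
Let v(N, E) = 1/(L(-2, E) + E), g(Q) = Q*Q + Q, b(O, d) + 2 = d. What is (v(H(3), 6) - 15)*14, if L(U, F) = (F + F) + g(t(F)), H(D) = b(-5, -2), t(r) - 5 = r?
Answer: -15743/75 ≈ -209.91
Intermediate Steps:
b(O, d) = -2 + d
t(r) = 5 + r
g(Q) = Q + Q² (g(Q) = Q² + Q = Q + Q²)
H(D) = -4 (H(D) = -2 - 2 = -4)
L(U, F) = 2*F + (5 + F)*(6 + F) (L(U, F) = (F + F) + (5 + F)*(1 + (5 + F)) = 2*F + (5 + F)*(6 + F))
v(N, E) = 1/(30 + E² + 14*E) (v(N, E) = 1/((30 + E² + 13*E) + E) = 1/(30 + E² + 14*E))
(v(H(3), 6) - 15)*14 = (1/(30 + 6² + 14*6) - 15)*14 = (1/(30 + 36 + 84) - 15)*14 = (1/150 - 15)*14 = -2249/150*14 = -15743/75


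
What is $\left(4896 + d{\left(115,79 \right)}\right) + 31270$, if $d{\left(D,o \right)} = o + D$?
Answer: $36360$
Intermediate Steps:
$d{\left(D,o \right)} = D + o$
$\left(4896 + d{\left(115,79 \right)}\right) + 31270 = \left(4896 + \left(115 + 79\right)\right) + 31270 = \left(4896 + 194\right) + 31270 = 5090 + 31270 = 36360$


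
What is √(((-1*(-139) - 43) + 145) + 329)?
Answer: √570 ≈ 23.875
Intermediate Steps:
√(((-1*(-139) - 43) + 145) + 329) = √(((139 - 43) + 145) + 329) = √((96 + 145) + 329) = √(241 + 329) = √570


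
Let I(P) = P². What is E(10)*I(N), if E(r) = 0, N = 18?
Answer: 0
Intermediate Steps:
E(10)*I(N) = 0*18² = 0*324 = 0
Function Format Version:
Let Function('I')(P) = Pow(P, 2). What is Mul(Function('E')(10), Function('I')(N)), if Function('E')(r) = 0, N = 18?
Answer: 0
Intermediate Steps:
Mul(Function('E')(10), Function('I')(N)) = Mul(0, Pow(18, 2)) = Mul(0, 324) = 0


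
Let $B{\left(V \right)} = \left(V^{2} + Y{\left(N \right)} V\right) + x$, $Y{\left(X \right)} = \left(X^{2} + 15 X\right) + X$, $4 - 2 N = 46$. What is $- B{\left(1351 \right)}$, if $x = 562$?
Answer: $-1967618$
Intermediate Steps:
$N = -21$ ($N = 2 - 23 = -21$)
$Y{\left(X \right)} = X^{2} + 16 X$
$B{\left(V \right)} = 562 + V^{2} + 105 V$ ($B{\left(V \right)} = \left(V^{2} + - 21 \left(16 - 21\right) V\right) + 562 = \left(V^{2} + \left(-21\right) \left(-5\right) V\right) + 562 = \left(V^{2} + 105 V\right) + 562 = 562 + V^{2} + 105 V$)
$- B{\left(1351 \right)} = - (562 + 1351^{2} + 105 \cdot 1351) = - (562 + 1825201 + 141855) = \left(-1\right) 1967618 = -1967618$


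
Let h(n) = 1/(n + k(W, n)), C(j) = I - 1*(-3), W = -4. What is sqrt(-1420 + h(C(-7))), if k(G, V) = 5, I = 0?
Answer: I*sqrt(22718)/4 ≈ 37.681*I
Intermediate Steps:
C(j) = 3 (C(j) = 0 - 1*(-3) = 0 + 3 = 3)
h(n) = 1/(5 + n) (h(n) = 1/(n + 5) = 1/(5 + n))
sqrt(-1420 + h(C(-7))) = sqrt(-1420 + 1/(5 + 3)) = sqrt(-1420 + 1/8) = sqrt(-11359/8) = I*sqrt(22718)/4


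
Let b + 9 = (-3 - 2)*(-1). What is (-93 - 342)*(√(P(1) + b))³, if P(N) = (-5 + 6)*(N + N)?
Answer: 870*I*√2 ≈ 1230.4*I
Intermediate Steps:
b = -4 (b = -9 + (-3 - 2)*(-1) = -9 - 5*(-1) = -9 + 5 = -4)
P(N) = 2*N (P(N) = 1*(2*N) = 2*N)
(-93 - 342)*(√(P(1) + b))³ = (-93 - 342)*(√(2*1 - 4))³ = -435*(2 - 4)^(3/2) = -435*(-2*I*√2) = -(-870)*I*√2 = 870*I*√2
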